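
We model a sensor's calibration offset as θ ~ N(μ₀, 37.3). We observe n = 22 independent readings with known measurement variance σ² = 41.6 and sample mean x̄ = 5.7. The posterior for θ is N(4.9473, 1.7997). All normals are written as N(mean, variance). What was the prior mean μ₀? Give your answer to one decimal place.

μ₀ = -9.9

The posterior mean is a precision-weighted average: μ_n = (τ₀μ₀ + τ_data·x̄)/(τ₀+τ_data), with τ₀=1/σ₀² and τ_data=n/σ².
Here τ₀ = 1/37.3 = 0.026810 and τ_data = 22/41.6 = 0.528846, so τ_n = 0.555656.
Rearranging for μ₀: μ₀ = (μ_n·τ_n − τ_data·x̄)/τ₀ = (4.9473·0.555656 − 0.528846·5.7) / 0.026810 = -0.265425/0.026810 ≈ -9.9.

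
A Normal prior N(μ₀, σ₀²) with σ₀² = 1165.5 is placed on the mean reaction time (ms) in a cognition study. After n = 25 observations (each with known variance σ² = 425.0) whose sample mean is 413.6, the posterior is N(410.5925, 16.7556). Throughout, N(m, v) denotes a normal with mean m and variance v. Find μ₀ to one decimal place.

μ₀ = 204.4

With known observation variance, the Normal–Normal posterior has precision τ_n = τ₀ + n/σ² and mean μ_n = (τ₀μ₀ + (n/σ²)x̄)/τ_n.
Here τ₀ = 1/1165.5 = 0.000858 and τ_data = 25/425.0 = 0.058824, so τ_n = 0.059682.
Rearranging for μ₀: μ₀ = (μ_n·τ_n − τ_data·x̄)/τ₀ = (410.5925·0.059682 − 0.058824·413.6) / 0.000858 = 0.175375/0.000858 ≈ 204.4.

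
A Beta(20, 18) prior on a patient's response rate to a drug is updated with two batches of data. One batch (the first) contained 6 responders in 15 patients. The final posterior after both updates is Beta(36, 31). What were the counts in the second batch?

10 responders and 4 non-responders

Because Beta–binomial updating is additive in the counts, the combined data contributed (α_post−α_prior, β_post−β_prior) successes and failures.
Total across both batches: 36−20=16 responders, 31−18=13 non-responders.
Subtract the first batch: 16−6=10 responders and 13−9=4 non-responders.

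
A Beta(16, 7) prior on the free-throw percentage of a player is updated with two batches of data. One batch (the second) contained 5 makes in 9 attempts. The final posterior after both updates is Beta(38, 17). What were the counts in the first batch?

17 makes and 6 misses

Because Beta–binomial updating is additive in the counts, the combined data contributed (α_post−α_prior, β_post−β_prior) successes and failures.
Total across both batches: 38−16=22 makes, 17−7=10 misses.
Subtract the second batch: 22−5=17 makes and 10−4=6 misses.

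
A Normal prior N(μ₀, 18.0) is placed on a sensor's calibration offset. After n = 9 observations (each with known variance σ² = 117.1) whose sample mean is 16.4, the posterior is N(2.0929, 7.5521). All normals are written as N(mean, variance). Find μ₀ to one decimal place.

μ₀ = -17.7

The posterior mean is a precision-weighted average: μ_n = (τ₀μ₀ + τ_data·x̄)/(τ₀+τ_data), with τ₀=1/σ₀² and τ_data=n/σ².
Here τ₀ = 1/18.0 = 0.055556 and τ_data = 9/117.1 = 0.076857, so τ_n = 0.132413.
Rearranging for μ₀: μ₀ = (μ_n·τ_n − τ_data·x̄)/τ₀ = (2.0929·0.132413 − 0.076857·16.4) / 0.055556 = -0.983328/0.055556 ≈ -17.7.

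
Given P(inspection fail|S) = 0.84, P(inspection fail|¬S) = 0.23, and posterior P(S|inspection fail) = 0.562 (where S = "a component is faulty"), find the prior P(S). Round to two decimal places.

P(S) = 0.26

In odds form, posterior odds = prior odds × likelihood ratio, so prior odds = posterior odds ÷ LR.
Posterior odds = 0.562/(1−0.562) = 1.2831. LR = 0.84/0.23 = 3.6522.
Prior odds = 1.2831/3.6522 = 0.3513, so P(S) = 0.3513/(1+0.3513) ≈ 0.26.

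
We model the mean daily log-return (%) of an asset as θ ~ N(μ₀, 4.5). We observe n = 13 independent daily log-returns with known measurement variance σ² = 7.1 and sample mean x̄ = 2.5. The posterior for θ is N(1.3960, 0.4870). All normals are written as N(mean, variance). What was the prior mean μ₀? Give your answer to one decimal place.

With known observation variance, the Normal–Normal posterior has precision τ_n = τ₀ + n/σ² and mean μ_n = (τ₀μ₀ + (n/σ²)x̄)/τ_n.
Here τ₀ = 1/4.5 = 0.222222 and τ_data = 13/7.1 = 1.830986, so τ_n = 2.053208.
Rearranging for μ₀: μ₀ = (μ_n·τ_n − τ_data·x̄)/τ₀ = (1.3960·2.053208 − 1.830986·2.5) / 0.222222 = -1.711187/0.222222 ≈ -7.7.

μ₀ = -7.7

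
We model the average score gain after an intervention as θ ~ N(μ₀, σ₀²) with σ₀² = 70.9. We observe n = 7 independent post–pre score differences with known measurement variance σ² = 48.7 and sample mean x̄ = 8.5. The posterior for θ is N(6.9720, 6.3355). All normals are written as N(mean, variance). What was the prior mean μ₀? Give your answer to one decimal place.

The posterior mean is a precision-weighted average: μ_n = (τ₀μ₀ + τ_data·x̄)/(τ₀+τ_data), with τ₀=1/σ₀² and τ_data=n/σ².
Here τ₀ = 1/70.9 = 0.014104 and τ_data = 7/48.7 = 0.143737, so τ_n = 0.157841.
Rearranging for μ₀: μ₀ = (μ_n·τ_n − τ_data·x̄)/τ₀ = (6.9720·0.157841 − 0.143737·8.5) / 0.014104 = -0.121297/0.014104 ≈ -8.6.

μ₀ = -8.6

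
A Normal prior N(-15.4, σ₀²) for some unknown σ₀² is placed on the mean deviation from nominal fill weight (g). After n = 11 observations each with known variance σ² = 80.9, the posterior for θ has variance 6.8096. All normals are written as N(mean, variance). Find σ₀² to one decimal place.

σ₀² = 91.9

Posterior precision equals prior precision plus data precision: 1/σ_n² = 1/σ₀² + n/σ².
So 1/σ₀² = 1/6.8096 − 11/80.9 = 0.146852 − 0.135970 = 0.010882.
Hence σ₀² = 1/0.010882 ≈ 91.9.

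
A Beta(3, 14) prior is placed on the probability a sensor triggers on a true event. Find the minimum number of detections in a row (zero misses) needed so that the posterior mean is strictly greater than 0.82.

After k detections and 0 misses the posterior is Beta(3+k, 14), with mean (3+k)/(3+14+k).
Set (3+k)/(17+k) > 0.82 and solve: k > (0.82·17 − 3)/(1 − 0.82) = 60.778.
The smallest integer exceeding 60.778 is 61.

k = 61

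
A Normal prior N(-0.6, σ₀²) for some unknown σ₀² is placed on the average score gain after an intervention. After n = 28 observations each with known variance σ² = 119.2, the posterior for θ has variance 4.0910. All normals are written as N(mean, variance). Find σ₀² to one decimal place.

σ₀² = 104.8

For the Normal–Normal model with known σ², precisions add: τ_n = τ₀ + n/σ².
So 1/σ₀² = 1/4.0910 − 28/119.2 = 0.244439 − 0.234899 = 0.009540.
Hence σ₀² = 1/0.009540 ≈ 104.8.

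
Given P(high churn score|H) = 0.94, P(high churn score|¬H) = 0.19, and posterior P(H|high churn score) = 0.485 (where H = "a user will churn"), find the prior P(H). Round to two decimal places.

P(H) = 0.16

In odds form, posterior odds = prior odds × likelihood ratio, so prior odds = posterior odds ÷ LR.
Posterior odds = 0.485/(1−0.485) = 0.9417. LR = 0.94/0.19 = 4.9474.
Prior odds = 0.9417/4.9474 = 0.1903, so P(H) = 0.1903/(1+0.1903) ≈ 0.16.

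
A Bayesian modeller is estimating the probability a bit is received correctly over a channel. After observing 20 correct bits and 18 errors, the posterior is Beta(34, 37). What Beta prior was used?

A Beta(α, β) prior with s successes and f failures in binomial data gives a Beta(α+s, β+f) posterior.
So α = 34 − 20 = 14 and β = 37 − 18 = 19.

Beta(14, 19)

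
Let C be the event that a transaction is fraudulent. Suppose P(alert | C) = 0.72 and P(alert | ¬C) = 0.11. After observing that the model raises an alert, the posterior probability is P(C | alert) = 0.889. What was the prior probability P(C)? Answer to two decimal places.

In odds form, posterior odds = prior odds × likelihood ratio, so prior odds = posterior odds ÷ LR.
Posterior odds = 0.889/(1−0.889) = 8.0090. LR = 0.72/0.11 = 6.5455.
Prior odds = 8.0090/6.5455 = 1.2236, so P(C) = 1.2236/(1+1.2236) ≈ 0.55.

P(C) = 0.55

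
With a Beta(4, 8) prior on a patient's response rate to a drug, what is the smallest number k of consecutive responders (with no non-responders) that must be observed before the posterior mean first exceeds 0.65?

After k responders and 0 non-responders the posterior is Beta(4+k, 8), with mean (4+k)/(4+8+k).
Set (4+k)/(12+k) > 0.65 and solve: k > (0.65·12 − 4)/(1 − 0.65) = 10.857.
The smallest integer exceeding 10.857 is 11.

k = 11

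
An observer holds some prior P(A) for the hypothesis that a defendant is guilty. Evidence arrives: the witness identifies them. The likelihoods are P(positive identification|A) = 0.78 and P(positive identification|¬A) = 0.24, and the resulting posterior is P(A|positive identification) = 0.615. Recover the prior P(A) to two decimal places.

P(A) = 0.33

Bayes' rule in odds form gives O(A|E) = O(A)·[P(E|A)/P(E|¬A)], hence O(A) = O(A|E)/LR.
Posterior odds = 0.615/(1−0.615) = 1.5974. LR = 0.78/0.24 = 3.2500.
Prior odds = 1.5974/3.2500 = 0.4915, so P(A) = 0.4915/(1+0.4915) ≈ 0.33.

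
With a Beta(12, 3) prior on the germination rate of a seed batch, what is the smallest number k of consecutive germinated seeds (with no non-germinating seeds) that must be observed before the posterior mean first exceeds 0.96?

After k germinated seeds and 0 non-germinating seeds the posterior is Beta(12+k, 3), with mean (12+k)/(12+3+k).
Set (12+k)/(15+k) > 0.96 and solve: k > (0.96·15 − 12)/(1 − 0.96) = 60.000.
The smallest integer exceeding 60.000 is 61, and checking k=61: (73)/(76) = 0.9605 > 0.96.

k = 61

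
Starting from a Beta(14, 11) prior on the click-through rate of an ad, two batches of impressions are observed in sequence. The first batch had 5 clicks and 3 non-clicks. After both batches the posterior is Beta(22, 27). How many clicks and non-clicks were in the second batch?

Sequential conjugate updates are equivalent to a single update on the pooled data, so total successes = posterior α − prior α and total failures = posterior β − prior β.
Total across both batches: 22−14=8 clicks, 27−11=16 non-clicks.
Subtract the first batch: 8−5=3 clicks and 16−3=13 non-clicks.

3 clicks and 13 non-clicks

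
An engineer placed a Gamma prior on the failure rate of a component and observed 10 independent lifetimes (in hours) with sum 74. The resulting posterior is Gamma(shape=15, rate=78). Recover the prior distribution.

Gamma(shape=5, rate=4)

For an exponential likelihood with a Gamma(α, β) prior on the rate, n observations with total T give posterior Gamma(α+n, β+T).
So α = 15 − 10 = 5 and β = 78 − 74 = 4.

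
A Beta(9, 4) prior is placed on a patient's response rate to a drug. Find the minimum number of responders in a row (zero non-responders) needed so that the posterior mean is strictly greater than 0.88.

After k responders and 0 non-responders the posterior is Beta(9+k, 4), with mean (9+k)/(9+4+k).
Set (9+k)/(13+k) > 0.88 and solve: k > (0.88·13 − 9)/(1 − 0.88) = 20.333.
The smallest integer exceeding 20.333 is 21.

k = 21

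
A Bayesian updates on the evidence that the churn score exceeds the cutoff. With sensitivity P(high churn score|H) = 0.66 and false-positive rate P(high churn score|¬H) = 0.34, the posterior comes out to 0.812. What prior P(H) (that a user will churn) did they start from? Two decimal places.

Bayes' rule in odds form gives O(H|E) = O(H)·[P(E|H)/P(E|¬H)], hence O(H) = O(H|E)/LR.
Posterior odds = 0.812/(1−0.812) = 4.3191. LR = 0.66/0.34 = 1.9412.
Prior odds = 4.3191/1.9412 = 2.2250, so P(H) = 2.2250/(1+2.2250) ≈ 0.69.

P(H) = 0.69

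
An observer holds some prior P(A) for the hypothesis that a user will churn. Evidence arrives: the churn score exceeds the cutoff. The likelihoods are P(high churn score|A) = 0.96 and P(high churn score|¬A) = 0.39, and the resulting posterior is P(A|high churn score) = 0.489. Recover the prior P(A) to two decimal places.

P(A) = 0.28

In odds form, posterior odds = prior odds × likelihood ratio, so prior odds = posterior odds ÷ LR.
Posterior odds = 0.489/(1−0.489) = 0.9569. LR = 0.96/0.39 = 2.4615.
Prior odds = 0.9569/2.4615 = 0.3887, so P(A) = 0.3887/(1+0.3887) ≈ 0.28.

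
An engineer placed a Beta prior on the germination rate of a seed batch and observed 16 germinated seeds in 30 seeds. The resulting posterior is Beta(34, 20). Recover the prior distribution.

Beta(18, 6)

A Beta(a, b) prior with s successes and f failures in binomial data gives a Beta(a+s, b+f) posterior.
So a = 34 − 16 = 18 and b = 20 − 14 = 6.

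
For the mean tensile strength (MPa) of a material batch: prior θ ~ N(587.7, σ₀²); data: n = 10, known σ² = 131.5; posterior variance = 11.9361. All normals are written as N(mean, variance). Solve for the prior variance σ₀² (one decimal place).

For the Normal–Normal model with known σ², precisions add: τ_n = τ₀ + n/σ².
So 1/σ₀² = 1/11.9361 − 10/131.5 = 0.083779 − 0.076046 = 0.007733.
Hence σ₀² = 1/0.007733 ≈ 129.3.

σ₀² = 129.3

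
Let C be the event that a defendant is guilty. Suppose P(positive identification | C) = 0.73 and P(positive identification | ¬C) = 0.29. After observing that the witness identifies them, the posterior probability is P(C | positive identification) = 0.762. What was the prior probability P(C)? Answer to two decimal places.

In odds form, posterior odds = prior odds × likelihood ratio, so prior odds = posterior odds ÷ LR.
Posterior odds = 0.762/(1−0.762) = 3.2017. LR = 0.73/0.29 = 2.5172.
Prior odds = 3.2017/2.5172 = 1.2719, so P(C) = 1.2719/(1+1.2719) ≈ 0.56.

P(C) = 0.56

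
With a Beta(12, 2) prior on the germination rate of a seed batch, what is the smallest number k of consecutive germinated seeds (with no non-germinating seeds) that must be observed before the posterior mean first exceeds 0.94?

k = 20

After k germinated seeds and 0 non-germinating seeds the posterior is Beta(12+k, 2), with mean (12+k)/(12+2+k).
Set (12+k)/(14+k) > 0.94 and solve: k > (0.94·14 − 12)/(1 − 0.94) = 19.333.
The smallest integer exceeding 19.333 is 20, and checking k=20: (32)/(34) = 0.9412 > 0.94.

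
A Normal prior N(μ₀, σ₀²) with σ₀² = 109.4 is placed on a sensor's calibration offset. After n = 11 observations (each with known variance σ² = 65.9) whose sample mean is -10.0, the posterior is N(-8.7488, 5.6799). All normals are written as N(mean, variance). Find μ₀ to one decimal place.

The posterior mean is a precision-weighted average: μ_n = (τ₀μ₀ + τ_data·x̄)/(τ₀+τ_data), with τ₀=1/σ₀² and τ_data=n/σ².
Here τ₀ = 1/109.4 = 0.009141 and τ_data = 11/65.9 = 0.166920, so τ_n = 0.176061.
Rearranging for μ₀: μ₀ = (μ_n·τ_n − τ_data·x̄)/τ₀ = (-8.7488·0.176061 − 0.166920·-10.0) / 0.009141 = 0.128878/0.009141 ≈ 14.1.

μ₀ = 14.1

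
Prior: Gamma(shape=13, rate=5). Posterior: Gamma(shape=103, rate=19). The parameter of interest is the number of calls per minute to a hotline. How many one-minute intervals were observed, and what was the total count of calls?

n = 14 one-minute intervals with total 90 calls

A Gamma(α, β) prior (rate parametrization) on a Poisson rate with n observations summing to S gives posterior Gamma(α+S, β+n).
Matching: Σxᵢ = 103 − 13 = 90 and n = 19 − 5 = 14.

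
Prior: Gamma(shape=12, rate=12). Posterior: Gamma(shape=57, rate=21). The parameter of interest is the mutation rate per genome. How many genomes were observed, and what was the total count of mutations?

n = 9 genomes with total 45 mutations

Gamma–Poisson conjugacy: posterior shape = α + Σxᵢ, posterior rate = β + n.
Matching: Σxᵢ = 57 − 12 = 45 and n = 21 − 12 = 9.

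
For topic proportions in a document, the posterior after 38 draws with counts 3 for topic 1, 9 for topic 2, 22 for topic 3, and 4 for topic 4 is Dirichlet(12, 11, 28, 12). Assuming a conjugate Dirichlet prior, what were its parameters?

Dirichlet(9, 2, 6, 8)

For a Dirichlet(α) prior with multinomial counts c, the posterior is Dirichlet(α + c) componentwise.
Subtract each count from the matching posterior parameter: 12−3=9, 11−9=2, 28−22=6, 12−4=8.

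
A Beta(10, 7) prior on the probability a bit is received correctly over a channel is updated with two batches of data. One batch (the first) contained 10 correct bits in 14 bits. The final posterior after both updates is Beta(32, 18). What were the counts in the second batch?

12 correct bits and 7 errors

Because Beta–binomial updating is additive in the counts, the combined data contributed (α_post−α_prior, β_post−β_prior) successes and failures.
Total across both batches: 32−10=22 correct bits, 18−7=11 errors.
Subtract the first batch: 22−10=12 correct bits and 11−4=7 errors.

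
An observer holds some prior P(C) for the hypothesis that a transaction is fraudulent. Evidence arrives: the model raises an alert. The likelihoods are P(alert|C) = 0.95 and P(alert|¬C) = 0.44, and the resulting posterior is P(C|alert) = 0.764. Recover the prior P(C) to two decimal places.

In odds form, posterior odds = prior odds × likelihood ratio, so prior odds = posterior odds ÷ LR.
Posterior odds = 0.764/(1−0.764) = 3.2373. LR = 0.95/0.44 = 2.1591.
Prior odds = 3.2373/2.1591 = 1.4994, so P(C) = 1.4994/(1+1.4994) ≈ 0.60.

P(C) = 0.60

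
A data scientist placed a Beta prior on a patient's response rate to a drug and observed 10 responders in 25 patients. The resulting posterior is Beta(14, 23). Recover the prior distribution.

Beta(4, 8)

Under Beta–binomial conjugacy the posterior parameters are (a+s, b+f).
So a = 14 − 10 = 4 and b = 23 − 15 = 8.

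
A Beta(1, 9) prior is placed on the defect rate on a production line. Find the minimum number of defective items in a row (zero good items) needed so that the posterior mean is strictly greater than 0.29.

k = 3

After k defective items and 0 good items the posterior is Beta(1+k, 9), with mean (1+k)/(1+9+k).
Set (1+k)/(10+k) > 0.29 and solve: k > (0.29·10 − 1)/(1 − 0.29) = 2.676.
The smallest integer exceeding 2.676 is 3, and checking k=3: (4)/(13) = 0.3077 > 0.29.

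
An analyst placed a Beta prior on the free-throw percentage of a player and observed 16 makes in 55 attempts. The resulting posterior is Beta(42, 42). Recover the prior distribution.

Beta(26, 3)

Beta is conjugate to the binomial likelihood: posterior = Beta(a+s, b+f).
Subtract the data counts: 42−16=26, 42−39=3.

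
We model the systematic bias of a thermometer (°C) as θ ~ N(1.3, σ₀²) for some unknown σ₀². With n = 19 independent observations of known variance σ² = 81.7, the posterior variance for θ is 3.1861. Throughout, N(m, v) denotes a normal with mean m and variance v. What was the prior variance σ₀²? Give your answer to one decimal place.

σ₀² = 12.3

For the Normal–Normal model with known σ², precisions add: τ_n = τ₀ + n/σ².
So 1/σ₀² = 1/3.1861 − 19/81.7 = 0.313863 − 0.232558 = 0.081305.
Hence σ₀² = 1/0.081305 ≈ 12.3.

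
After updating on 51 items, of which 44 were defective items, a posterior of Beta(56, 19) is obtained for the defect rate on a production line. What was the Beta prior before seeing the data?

Beta(12, 12)

A Beta(a, b) prior with s successes and f failures in binomial data gives a Beta(a+s, b+f) posterior.
So a = 56 − 44 = 12 and b = 19 − 7 = 12.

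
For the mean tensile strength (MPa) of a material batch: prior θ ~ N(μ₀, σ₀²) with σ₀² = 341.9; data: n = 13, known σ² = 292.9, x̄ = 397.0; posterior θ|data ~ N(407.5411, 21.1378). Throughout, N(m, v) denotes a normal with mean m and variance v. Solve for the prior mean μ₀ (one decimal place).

μ₀ = 567.5

With known observation variance, the Normal–Normal posterior has precision τ_n = τ₀ + n/σ² and mean μ_n = (τ₀μ₀ + (n/σ²)x̄)/τ_n.
Here τ₀ = 1/341.9 = 0.002925 and τ_data = 13/292.9 = 0.044384, so τ_n = 0.047309.
Rearranging for μ₀: μ₀ = (μ_n·τ_n − τ_data·x̄)/τ₀ = (407.5411·0.047309 − 0.044384·397.0) / 0.002925 = 1.659914/0.002925 ≈ 567.5.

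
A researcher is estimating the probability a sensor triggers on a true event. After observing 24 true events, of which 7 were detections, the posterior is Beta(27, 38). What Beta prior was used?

Beta(20, 21)

Under Beta–binomial conjugacy the posterior parameters are (a+s, b+f).
Subtract the data counts: 27−7=20, 38−17=21.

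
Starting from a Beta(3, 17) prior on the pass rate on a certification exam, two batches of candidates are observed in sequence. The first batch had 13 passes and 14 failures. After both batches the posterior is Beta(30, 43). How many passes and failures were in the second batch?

14 passes and 12 failures

Sequential conjugate updates are equivalent to a single update on the pooled data, so total successes = posterior α − prior α and total failures = posterior β − prior β.
Total across both batches: 30−3=27 passes, 43−17=26 failures.
Subtract the first batch: 27−13=14 passes and 26−14=12 failures.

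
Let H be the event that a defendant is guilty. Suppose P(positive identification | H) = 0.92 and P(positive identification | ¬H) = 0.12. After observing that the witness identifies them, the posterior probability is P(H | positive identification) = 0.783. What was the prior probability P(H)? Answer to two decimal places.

Bayes' rule in odds form gives O(H|E) = O(H)·[P(E|H)/P(E|¬H)], hence O(H) = O(H|E)/LR.
Posterior odds = 0.783/(1−0.783) = 3.6083. LR = 0.92/0.12 = 7.6667.
Prior odds = 3.6083/7.6667 = 0.4706, so P(H) = 0.4706/(1+0.4706) ≈ 0.32.

P(H) = 0.32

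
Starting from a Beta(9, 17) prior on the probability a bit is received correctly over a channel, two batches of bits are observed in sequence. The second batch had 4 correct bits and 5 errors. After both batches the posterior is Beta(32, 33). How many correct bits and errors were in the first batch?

Sequential conjugate updates are equivalent to a single update on the pooled data, so total successes = posterior α − prior α and total failures = posterior β − prior β.
Total across both batches: 32−9=23 correct bits, 33−17=16 errors.
Subtract the second batch: 23−4=19 correct bits and 16−5=11 errors.

19 correct bits and 11 errors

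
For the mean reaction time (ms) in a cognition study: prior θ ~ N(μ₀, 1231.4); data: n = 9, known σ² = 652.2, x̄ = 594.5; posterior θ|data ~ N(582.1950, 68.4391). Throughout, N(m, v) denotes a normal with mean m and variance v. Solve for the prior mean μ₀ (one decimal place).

The posterior mean is a precision-weighted average: μ_n = (τ₀μ₀ + τ_data·x̄)/(τ₀+τ_data), with τ₀=1/σ₀² and τ_data=n/σ².
Here τ₀ = 1/1231.4 = 0.000812 and τ_data = 9/652.2 = 0.013799, so τ_n = 0.014611.
Rearranging for μ₀: μ₀ = (μ_n·τ_n − τ_data·x̄)/τ₀ = (582.1950·0.014611 − 0.013799·594.5) / 0.000812 = 0.302946/0.000812 ≈ 373.1.

μ₀ = 373.1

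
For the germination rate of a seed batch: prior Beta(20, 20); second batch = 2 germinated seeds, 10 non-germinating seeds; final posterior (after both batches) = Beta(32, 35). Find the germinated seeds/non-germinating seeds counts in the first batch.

Sequential conjugate updates are equivalent to a single update on the pooled data, so total successes = posterior α − prior α and total failures = posterior β − prior β.
Total across both batches: 32−20=12 germinated seeds, 35−20=15 non-germinating seeds.
Subtract the second batch: 12−2=10 germinated seeds and 15−10=5 non-germinating seeds.

10 germinated seeds and 5 non-germinating seeds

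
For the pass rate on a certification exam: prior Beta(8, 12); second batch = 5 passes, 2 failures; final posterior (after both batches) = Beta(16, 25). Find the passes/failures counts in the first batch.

Because Beta–binomial updating is additive in the counts, the combined data contributed (α_post−α_prior, β_post−β_prior) successes and failures.
Total across both batches: 16−8=8 passes, 25−12=13 failures.
Subtract the second batch: 8−5=3 passes and 13−2=11 failures.

3 passes and 11 failures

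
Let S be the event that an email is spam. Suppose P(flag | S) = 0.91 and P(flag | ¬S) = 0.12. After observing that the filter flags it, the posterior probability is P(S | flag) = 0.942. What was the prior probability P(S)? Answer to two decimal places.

Bayes' rule in odds form gives O(S|E) = O(S)·[P(E|S)/P(E|¬S)], hence O(S) = O(S|E)/LR.
Posterior odds = 0.942/(1−0.942) = 16.2414. LR = 0.91/0.12 = 7.5833.
Prior odds = 16.2414/7.5833 = 2.1417, so P(S) = 2.1417/(1+2.1417) ≈ 0.68.

P(S) = 0.68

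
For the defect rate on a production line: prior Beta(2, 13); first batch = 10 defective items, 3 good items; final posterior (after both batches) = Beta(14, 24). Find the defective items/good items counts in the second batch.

Because Beta–binomial updating is additive in the counts, the combined data contributed (α_post−α_prior, β_post−β_prior) successes and failures.
Total across both batches: 14−2=12 defective items, 24−13=11 good items.
Subtract the first batch: 12−10=2 defective items and 11−3=8 good items.

2 defective items and 8 good items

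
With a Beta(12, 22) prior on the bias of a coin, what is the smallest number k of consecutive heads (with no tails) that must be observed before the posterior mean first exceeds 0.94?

k = 333

After k heads and 0 tails the posterior is Beta(12+k, 22), with mean (12+k)/(12+22+k).
Set (12+k)/(34+k) > 0.94 and solve: k > (0.94·34 − 12)/(1 − 0.94) = 332.667.
The smallest integer exceeding 332.667 is 333.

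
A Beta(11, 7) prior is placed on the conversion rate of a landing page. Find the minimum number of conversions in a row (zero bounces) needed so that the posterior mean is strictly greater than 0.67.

k = 4

After k conversions and 0 bounces the posterior is Beta(11+k, 7), with mean (11+k)/(11+7+k).
Set (11+k)/(18+k) > 0.67 and solve: k > (0.67·18 − 11)/(1 − 0.67) = 3.212.
The smallest integer exceeding 3.212 is 4, and checking k=4: (15)/(22) = 0.6818 > 0.67.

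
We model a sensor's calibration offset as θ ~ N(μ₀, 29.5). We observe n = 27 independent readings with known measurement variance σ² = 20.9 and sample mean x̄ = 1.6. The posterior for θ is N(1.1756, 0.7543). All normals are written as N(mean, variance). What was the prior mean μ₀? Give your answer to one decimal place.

μ₀ = -15.0

The posterior mean is a precision-weighted average: μ_n = (τ₀μ₀ + τ_data·x̄)/(τ₀+τ_data), with τ₀=1/σ₀² and τ_data=n/σ².
Here τ₀ = 1/29.5 = 0.033898 and τ_data = 27/20.9 = 1.291866, so τ_n = 1.325764.
Rearranging for μ₀: μ₀ = (μ_n·τ_n − τ_data·x̄)/τ₀ = (1.1756·1.325764 − 1.291866·1.6) / 0.033898 = -0.508417/0.033898 ≈ -15.0.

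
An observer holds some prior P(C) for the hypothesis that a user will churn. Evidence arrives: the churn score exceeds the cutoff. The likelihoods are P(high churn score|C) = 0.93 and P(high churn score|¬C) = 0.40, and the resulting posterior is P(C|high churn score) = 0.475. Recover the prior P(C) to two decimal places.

P(C) = 0.28

In odds form, posterior odds = prior odds × likelihood ratio, so prior odds = posterior odds ÷ LR.
Posterior odds = 0.475/(1−0.475) = 0.9048. LR = 0.93/0.40 = 2.3250.
Prior odds = 0.9048/2.3250 = 0.3892, so P(C) = 0.3892/(1+0.3892) ≈ 0.28.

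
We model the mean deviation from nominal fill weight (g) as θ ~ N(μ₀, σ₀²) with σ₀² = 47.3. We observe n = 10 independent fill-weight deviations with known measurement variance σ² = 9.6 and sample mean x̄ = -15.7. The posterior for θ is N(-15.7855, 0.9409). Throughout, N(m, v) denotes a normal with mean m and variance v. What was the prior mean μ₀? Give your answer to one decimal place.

μ₀ = -20.0

The posterior mean is a precision-weighted average: μ_n = (τ₀μ₀ + τ_data·x̄)/(τ₀+τ_data), with τ₀=1/σ₀² and τ_data=n/σ².
Here τ₀ = 1/47.3 = 0.021142 and τ_data = 10/9.6 = 1.041667, so τ_n = 1.062809.
Rearranging for μ₀: μ₀ = (μ_n·τ_n − τ_data·x̄)/τ₀ = (-15.7855·1.062809 − 1.041667·-15.7) / 0.021142 = -0.422800/0.021142 ≈ -20.0.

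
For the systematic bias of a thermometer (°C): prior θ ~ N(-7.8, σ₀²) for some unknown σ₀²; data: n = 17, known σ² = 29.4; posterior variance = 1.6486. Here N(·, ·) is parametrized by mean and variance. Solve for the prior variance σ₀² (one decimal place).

For the Normal–Normal model with known σ², precisions add: τ_n = τ₀ + n/σ².
So 1/σ₀² = 1/1.6486 − 17/29.4 = 0.606575 − 0.578231 = 0.028344.
Hence σ₀² = 1/0.028344 ≈ 35.3.

σ₀² = 35.3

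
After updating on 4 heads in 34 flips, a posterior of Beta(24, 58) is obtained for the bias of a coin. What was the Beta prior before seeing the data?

Beta(20, 28)

Beta is conjugate to the binomial likelihood: posterior = Beta(α+s, β+f).
Subtract the data counts: 24−4=20, 58−30=28.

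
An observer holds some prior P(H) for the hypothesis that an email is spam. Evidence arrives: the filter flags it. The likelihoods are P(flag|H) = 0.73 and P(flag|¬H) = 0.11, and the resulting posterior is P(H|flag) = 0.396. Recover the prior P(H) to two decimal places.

Bayes' rule in odds form gives O(H|E) = O(H)·[P(E|H)/P(E|¬H)], hence O(H) = O(H|E)/LR.
Posterior odds = 0.396/(1−0.396) = 0.6556. LR = 0.73/0.11 = 6.6364.
Prior odds = 0.6556/6.6364 = 0.0988, so P(H) = 0.0988/(1+0.0988) ≈ 0.09.

P(H) = 0.09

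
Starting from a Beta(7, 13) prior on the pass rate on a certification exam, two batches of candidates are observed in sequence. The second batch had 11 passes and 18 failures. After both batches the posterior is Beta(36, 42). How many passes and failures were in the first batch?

Because Beta–binomial updating is additive in the counts, the combined data contributed (α_post−α_prior, β_post−β_prior) successes and failures.
Total across both batches: 36−7=29 passes, 42−13=29 failures.
Subtract the second batch: 29−11=18 passes and 29−18=11 failures.

18 passes and 11 failures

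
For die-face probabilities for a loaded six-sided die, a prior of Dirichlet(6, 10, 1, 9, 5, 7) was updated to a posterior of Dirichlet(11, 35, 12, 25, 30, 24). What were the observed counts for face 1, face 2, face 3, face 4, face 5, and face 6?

counts (5, 25, 11, 16, 25, 17)

For a Dirichlet(α) prior with multinomial counts c, the posterior is Dirichlet(α + c) componentwise.
Counts are posterior − prior componentwise: 11−6=5, 35−10=25, 12−1=11, 25−9=16, 30−5=25, 24−7=17.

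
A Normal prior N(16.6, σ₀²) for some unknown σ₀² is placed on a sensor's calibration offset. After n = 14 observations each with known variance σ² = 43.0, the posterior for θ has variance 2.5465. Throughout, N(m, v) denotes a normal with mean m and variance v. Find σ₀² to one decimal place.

Posterior precision equals prior precision plus data precision: 1/σ_n² = 1/σ₀² + n/σ².
So 1/σ₀² = 1/2.5465 − 14/43.0 = 0.392696 − 0.325581 = 0.067115.
Hence σ₀² = 1/0.067115 ≈ 14.9.

σ₀² = 14.9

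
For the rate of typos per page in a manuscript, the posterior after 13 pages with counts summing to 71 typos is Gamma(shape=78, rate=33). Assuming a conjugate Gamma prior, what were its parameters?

A Gamma(α, β) prior (rate parametrization) on a Poisson rate with n observations summing to S gives posterior Gamma(α+S, β+n).
So α = 78 − 71 = 7 and β = 33 − 13 = 20.

Gamma(shape=7, rate=20)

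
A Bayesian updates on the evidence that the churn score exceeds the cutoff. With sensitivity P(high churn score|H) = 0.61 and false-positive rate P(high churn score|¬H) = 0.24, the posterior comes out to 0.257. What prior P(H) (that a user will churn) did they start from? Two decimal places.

Bayes' rule in odds form gives O(H|E) = O(H)·[P(E|H)/P(E|¬H)], hence O(H) = O(H|E)/LR.
Posterior odds = 0.257/(1−0.257) = 0.3459. LR = 0.61/0.24 = 2.5417.
Prior odds = 0.3459/2.5417 = 0.1361, so P(H) = 0.1361/(1+0.1361) ≈ 0.12.

P(H) = 0.12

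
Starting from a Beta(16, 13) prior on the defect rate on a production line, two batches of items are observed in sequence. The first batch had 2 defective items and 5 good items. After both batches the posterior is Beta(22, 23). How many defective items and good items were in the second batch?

Sequential conjugate updates are equivalent to a single update on the pooled data, so total successes = posterior α − prior α and total failures = posterior β − prior β.
Total across both batches: 22−16=6 defective items, 23−13=10 good items.
Subtract the first batch: 6−2=4 defective items and 10−5=5 good items.

4 defective items and 5 good items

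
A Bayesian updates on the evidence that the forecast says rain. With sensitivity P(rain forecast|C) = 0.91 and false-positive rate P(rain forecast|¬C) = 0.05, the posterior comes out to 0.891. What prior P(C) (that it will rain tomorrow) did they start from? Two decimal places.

Bayes' rule in odds form gives O(C|E) = O(C)·[P(E|C)/P(E|¬C)], hence O(C) = O(C|E)/LR.
Posterior odds = 0.891/(1−0.891) = 8.1743. LR = 0.91/0.05 = 18.2000.
Prior odds = 8.1743/18.2000 = 0.4491, so P(C) = 0.4491/(1+0.4491) ≈ 0.31.

P(C) = 0.31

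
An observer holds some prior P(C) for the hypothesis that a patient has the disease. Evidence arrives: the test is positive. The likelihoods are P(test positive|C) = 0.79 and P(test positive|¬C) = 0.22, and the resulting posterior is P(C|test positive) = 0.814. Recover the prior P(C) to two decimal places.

P(C) = 0.55

Bayes' rule in odds form gives O(C|E) = O(C)·[P(E|C)/P(E|¬C)], hence O(C) = O(C|E)/LR.
Posterior odds = 0.814/(1−0.814) = 4.3763. LR = 0.79/0.22 = 3.5909.
Prior odds = 4.3763/3.5909 = 1.2187, so P(C) = 1.2187/(1+1.2187) ≈ 0.55.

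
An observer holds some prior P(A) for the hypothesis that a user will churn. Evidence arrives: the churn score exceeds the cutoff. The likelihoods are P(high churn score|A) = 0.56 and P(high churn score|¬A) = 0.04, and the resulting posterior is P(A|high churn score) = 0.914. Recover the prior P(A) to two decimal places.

In odds form, posterior odds = prior odds × likelihood ratio, so prior odds = posterior odds ÷ LR.
Posterior odds = 0.914/(1−0.914) = 10.6279. LR = 0.56/0.04 = 14.0000.
Prior odds = 10.6279/14.0000 = 0.7591, so P(A) = 0.7591/(1+0.7591) ≈ 0.43.

P(A) = 0.43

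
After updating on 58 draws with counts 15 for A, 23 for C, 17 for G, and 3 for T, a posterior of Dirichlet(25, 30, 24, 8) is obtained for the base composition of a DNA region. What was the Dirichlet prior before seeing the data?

Dirichlet(10, 7, 7, 5)

For a Dirichlet(α) prior with multinomial counts c, the posterior is Dirichlet(α + c) componentwise.
Subtract each count from the matching posterior parameter: 25−15=10, 30−23=7, 24−17=7, 8−3=5.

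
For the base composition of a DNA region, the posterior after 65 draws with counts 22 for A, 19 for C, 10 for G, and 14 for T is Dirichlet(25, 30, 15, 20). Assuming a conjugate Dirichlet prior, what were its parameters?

For a Dirichlet(α) prior with multinomial counts c, the posterior is Dirichlet(α + c) componentwise.
Subtract each count from the matching posterior parameter: 25−22=3, 30−19=11, 15−10=5, 20−14=6.

Dirichlet(3, 11, 5, 6)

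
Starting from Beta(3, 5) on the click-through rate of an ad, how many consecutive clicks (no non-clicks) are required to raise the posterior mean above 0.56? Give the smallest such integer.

After k clicks and 0 non-clicks the posterior is Beta(3+k, 5), with mean (3+k)/(3+5+k).
Set (3+k)/(8+k) > 0.56 and solve: k > (0.56·8 − 3)/(1 − 0.56) = 3.364.
The smallest integer exceeding 3.364 is 4.

k = 4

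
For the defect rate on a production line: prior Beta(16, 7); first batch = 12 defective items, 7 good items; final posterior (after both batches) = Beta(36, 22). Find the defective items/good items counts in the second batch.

8 defective items and 8 good items

Sequential conjugate updates are equivalent to a single update on the pooled data, so total successes = posterior α − prior α and total failures = posterior β − prior β.
Total across both batches: 36−16=20 defective items, 22−7=15 good items.
Subtract the first batch: 20−12=8 defective items and 15−7=8 good items.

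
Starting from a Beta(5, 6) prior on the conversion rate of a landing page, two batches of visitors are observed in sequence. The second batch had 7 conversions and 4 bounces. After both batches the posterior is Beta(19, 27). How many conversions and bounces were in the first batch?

7 conversions and 17 bounces

Sequential conjugate updates are equivalent to a single update on the pooled data, so total successes = posterior α − prior α and total failures = posterior β − prior β.
Total across both batches: 19−5=14 conversions, 27−6=21 bounces.
Subtract the second batch: 14−7=7 conversions and 21−4=17 bounces.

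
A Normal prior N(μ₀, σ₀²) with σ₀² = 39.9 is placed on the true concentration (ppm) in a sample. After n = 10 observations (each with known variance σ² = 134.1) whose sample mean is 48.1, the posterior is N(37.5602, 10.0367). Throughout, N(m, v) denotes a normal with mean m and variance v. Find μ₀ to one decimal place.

With known observation variance, the Normal–Normal posterior has precision τ_n = τ₀ + n/σ² and mean μ_n = (τ₀μ₀ + (n/σ²)x̄)/τ_n.
Here τ₀ = 1/39.9 = 0.025063 and τ_data = 10/134.1 = 0.074571, so τ_n = 0.099634.
Rearranging for μ₀: μ₀ = (μ_n·τ_n − τ_data·x̄)/τ₀ = (37.5602·0.099634 − 0.074571·48.1) / 0.025063 = 0.155408/0.025063 ≈ 6.2.

μ₀ = 6.2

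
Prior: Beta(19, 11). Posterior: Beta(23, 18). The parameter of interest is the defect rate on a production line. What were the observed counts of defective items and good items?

Beta is conjugate to the binomial likelihood: posterior = Beta(a+s, b+f).
Match parameters: s=23−19=4, f=18−11=7.

4 defective items and 7 good items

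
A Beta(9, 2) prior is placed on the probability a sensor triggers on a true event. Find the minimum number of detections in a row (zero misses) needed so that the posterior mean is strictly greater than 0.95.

k = 30

After k detections and 0 misses the posterior is Beta(9+k, 2), with mean (9+k)/(9+2+k).
Set (9+k)/(11+k) > 0.95 and solve: k > (0.95·11 − 9)/(1 − 0.95) = 29.000.
The smallest integer exceeding 29.000 is 30.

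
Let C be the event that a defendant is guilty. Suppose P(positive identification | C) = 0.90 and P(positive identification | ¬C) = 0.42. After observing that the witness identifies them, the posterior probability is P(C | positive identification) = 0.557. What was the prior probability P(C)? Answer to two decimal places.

P(C) = 0.37

Bayes' rule in odds form gives O(C|E) = O(C)·[P(E|C)/P(E|¬C)], hence O(C) = O(C|E)/LR.
Posterior odds = 0.557/(1−0.557) = 1.2573. LR = 0.90/0.42 = 2.1429.
Prior odds = 1.2573/2.1429 = 0.5867, so P(C) = 0.5867/(1+0.5867) ≈ 0.37.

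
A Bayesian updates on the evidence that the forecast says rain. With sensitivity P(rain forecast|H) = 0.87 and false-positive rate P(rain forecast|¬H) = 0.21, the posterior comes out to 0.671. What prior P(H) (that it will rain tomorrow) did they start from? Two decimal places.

In odds form, posterior odds = prior odds × likelihood ratio, so prior odds = posterior odds ÷ LR.
Posterior odds = 0.671/(1−0.671) = 2.0395. LR = 0.87/0.21 = 4.1429.
Prior odds = 2.0395/4.1429 = 0.4923, so P(H) = 0.4923/(1+0.4923) ≈ 0.33.

P(H) = 0.33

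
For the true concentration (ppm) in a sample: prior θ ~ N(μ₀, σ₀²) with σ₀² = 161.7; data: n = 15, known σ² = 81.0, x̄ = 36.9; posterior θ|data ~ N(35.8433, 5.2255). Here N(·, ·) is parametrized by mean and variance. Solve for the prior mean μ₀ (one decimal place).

The posterior mean is a precision-weighted average: μ_n = (τ₀μ₀ + τ_data·x̄)/(τ₀+τ_data), with τ₀=1/σ₀² and τ_data=n/σ².
Here τ₀ = 1/161.7 = 0.006184 and τ_data = 15/81.0 = 0.185185, so τ_n = 0.191369.
Rearranging for μ₀: μ₀ = (μ_n·τ_n − τ_data·x̄)/τ₀ = (35.8433·0.191369 − 0.185185·36.9) / 0.006184 = 0.025970/0.006184 ≈ 4.2.

μ₀ = 4.2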